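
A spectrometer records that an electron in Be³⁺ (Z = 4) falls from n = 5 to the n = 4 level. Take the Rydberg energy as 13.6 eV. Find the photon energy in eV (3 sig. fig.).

4.90 eV

The Bohr energies scale as Z², so for Z = 4: E_n = −217.6/n² eV.
E_5 = −217.6/25 = −8.704 eV and E_4 = −217.6/16 = −13.60 eV.
The photon energy is |E_5 − E_4| = 4.90 eV.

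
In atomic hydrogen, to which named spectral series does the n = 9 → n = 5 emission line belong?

Pfund

The series is set by the lower level: n_f = 5 is the Pfund series.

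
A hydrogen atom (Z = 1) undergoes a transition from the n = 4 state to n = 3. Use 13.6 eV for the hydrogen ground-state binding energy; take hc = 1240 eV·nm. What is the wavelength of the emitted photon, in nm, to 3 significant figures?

ΔE = 13.60 × (1/3² − 1/4²) = 13.60 × 0.04861 = 0.6611 eV.
λ = hc/ΔE = 1240 / 0.6611 = 1880 nm.
This line belongs to the Paschen series.

1880 nm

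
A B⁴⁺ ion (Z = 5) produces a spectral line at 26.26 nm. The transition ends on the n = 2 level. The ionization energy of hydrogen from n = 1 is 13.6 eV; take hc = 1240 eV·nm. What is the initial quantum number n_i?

n_i = 3

The photon energy is ΔE = hc/λ = 1240 / 26.26 = 47.22 eV.
With Z = 5, ΔE = 340.0 × (1/n_f² − 1/n_i²), so 1/n_f² − 1/n_i² = 0.1389.
With n_f = 2: 1/n_i² = 1/4 − 0.1389 = 0.1111, so n_i ≈ 3.00.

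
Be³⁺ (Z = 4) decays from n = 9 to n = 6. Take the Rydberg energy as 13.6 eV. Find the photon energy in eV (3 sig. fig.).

The Bohr energies scale as Z², so for Z = 4: E_n = −217.6/n² eV.
E_9 = −217.6/81 = −2.686 eV and E_6 = −217.6/36 = −6.044 eV.
The photon energy is |E_9 − E_6| = 3.36 eV.

3.36 eV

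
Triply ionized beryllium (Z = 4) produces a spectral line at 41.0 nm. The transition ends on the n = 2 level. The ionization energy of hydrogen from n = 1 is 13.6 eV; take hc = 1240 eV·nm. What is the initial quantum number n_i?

The photon energy is ΔE = hc/λ = 1240 / 41.0 = 30.24 eV.
With Z = 4, ΔE = 217.6 × (1/n_f² − 1/n_i²), so 1/n_f² − 1/n_i² = 0.1390.
With n_f = 2: 1/n_i² = 1/4 − 0.1390 = 0.1110, so n_i ≈ 3.00.

n_i = 3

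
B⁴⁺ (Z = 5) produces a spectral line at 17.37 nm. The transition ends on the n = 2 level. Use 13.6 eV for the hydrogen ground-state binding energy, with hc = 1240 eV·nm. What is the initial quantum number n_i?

n_i = 5

The photon energy is ΔE = hc/λ = 1240 / 17.37 = 71.39 eV.
With Z = 5, ΔE = 340.0 × (1/n_f² − 1/n_i²), so 1/n_f² − 1/n_i² = 0.2100.
With n_f = 2: 1/n_i² = 1/4 − 0.2100 = 0.04004, so n_i ≈ 5.00.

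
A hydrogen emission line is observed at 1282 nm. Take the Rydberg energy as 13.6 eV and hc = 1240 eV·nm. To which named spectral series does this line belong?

ΔE = 1240/1282 = 0.9672 eV.
This matches 13.6 × (1/3² − 1/5²), so n_f = 3: the Paschen series.

Paschen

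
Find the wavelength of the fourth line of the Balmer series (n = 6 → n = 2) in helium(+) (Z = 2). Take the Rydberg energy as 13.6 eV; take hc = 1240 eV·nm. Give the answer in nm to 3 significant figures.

103 nm

The Balmer series terminates on n_f = 2; the fourth line has n_i = 2+4 = 6.
ΔE = 54.40 × (1/2² − 1/6²) = 12.09 eV.
λ = 1240 / 12.09 = 103 nm.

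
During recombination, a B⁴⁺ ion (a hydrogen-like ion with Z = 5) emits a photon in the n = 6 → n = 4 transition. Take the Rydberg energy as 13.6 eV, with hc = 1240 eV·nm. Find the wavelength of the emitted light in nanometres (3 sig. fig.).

105 nm

For Z = 5 the level energies scale as Z², so the effective Rydberg energy is 13.6 × 25 = 340.0 eV.
ΔE = 340.0 × (1/4² − 1/6²) = 340.0 × 0.03472 = 11.81 eV.
λ = hc/ΔE = 1240 / 11.81 = 105 nm.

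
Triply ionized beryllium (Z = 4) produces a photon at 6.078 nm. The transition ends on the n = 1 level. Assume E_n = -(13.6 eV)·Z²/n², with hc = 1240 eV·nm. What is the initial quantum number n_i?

n_i = 4

The photon energy is ΔE = hc/λ = 1240 / 6.078 = 204.0 eV.
With Z = 4, ΔE = 217.6 × (1/n_f² − 1/n_i²), so 1/n_f² − 1/n_i² = 0.9376.
With n_f = 1: 1/n_i² = 1/1 − 0.9376 = 0.06243, so n_i ≈ 4.00.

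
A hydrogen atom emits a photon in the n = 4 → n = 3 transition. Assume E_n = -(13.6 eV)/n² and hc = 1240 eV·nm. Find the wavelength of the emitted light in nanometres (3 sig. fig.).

ΔE = 13.60 × (1/3² − 1/4²) = 13.60 × 0.04861 = 0.6611 eV.
λ = hc/ΔE = 1240 / 0.6611 = 1880 nm.
This line belongs to the Paschen series.

1880 nm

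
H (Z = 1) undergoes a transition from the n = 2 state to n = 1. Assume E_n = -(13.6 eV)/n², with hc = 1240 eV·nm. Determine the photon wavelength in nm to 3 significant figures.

ΔE = 13.60 × (1/1² − 1/2²) = 13.60 × 0.7500 = 10.20 eV.
λ = hc/ΔE = 1240 / 10.20 = 122 nm.

122 nm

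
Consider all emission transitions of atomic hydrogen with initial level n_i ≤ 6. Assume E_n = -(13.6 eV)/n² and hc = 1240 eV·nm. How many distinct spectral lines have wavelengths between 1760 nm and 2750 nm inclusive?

2

Enumerate all n_i → n_f pairs with 1 ≤ n_f < n_i ≤ 6 and compute λ = 1240 / [13.6·1·(1/n_f² − 1/n_i²)].
Lines falling in [1760, 2750] nm: 4→3 (1876 nm), 6→4 (2626 nm).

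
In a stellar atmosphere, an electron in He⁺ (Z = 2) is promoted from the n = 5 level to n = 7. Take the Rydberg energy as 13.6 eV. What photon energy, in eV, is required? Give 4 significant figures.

The Bohr energies scale as Z², so for Z = 2: E_n = −54.40/n² eV.
E_7 = −54.40/49 = −1.110 eV and E_5 = −54.40/25 = −2.176 eV.
The photon energy is |E_7 − E_5| = 1.066 eV.

1.066 eV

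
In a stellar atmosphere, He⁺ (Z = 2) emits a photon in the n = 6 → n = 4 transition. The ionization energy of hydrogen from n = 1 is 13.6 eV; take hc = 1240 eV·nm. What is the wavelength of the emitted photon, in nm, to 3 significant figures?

656 nm

For Z = 2 the level energies scale as Z², so the effective Rydberg energy is 13.6 × 4 = 54.40 eV.
ΔE = 54.40 × (1/4² − 1/6²) = 54.40 × 0.03472 = 1.889 eV.
λ = hc/ΔE = 1240 / 1.889 = 656 nm.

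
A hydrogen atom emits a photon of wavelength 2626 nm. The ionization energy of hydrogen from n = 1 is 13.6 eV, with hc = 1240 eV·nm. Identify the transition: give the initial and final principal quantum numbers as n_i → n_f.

The photon energy is ΔE = hc/λ = 1240 / 2626 = 0.4722 eV.
With Z = 1, ΔE = 13.60 × (1/n_f² − 1/n_i²), so 1/n_f² − 1/n_i² = 0.03472.
Trying n_f = 4 gives 1/n_i² = 0.02778, i.e. n_i ≈ 6; this pair matches.

n_i = 6, n_f = 4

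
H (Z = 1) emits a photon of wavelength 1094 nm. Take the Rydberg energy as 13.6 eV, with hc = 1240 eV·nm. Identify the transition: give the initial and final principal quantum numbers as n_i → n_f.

The photon energy is ΔE = hc/λ = 1240 / 1094 = 1.133 eV.
With Z = 1, ΔE = 13.60 × (1/n_f² − 1/n_i²), so 1/n_f² − 1/n_i² = 0.08334.
Trying n_f = 3 gives 1/n_i² = 0.02777, i.e. n_i ≈ 6; this pair matches.

n_i = 6, n_f = 3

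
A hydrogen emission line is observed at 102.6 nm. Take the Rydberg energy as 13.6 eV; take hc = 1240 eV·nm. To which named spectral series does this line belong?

Lyman

ΔE = 1240/102.6 = 12.09 eV.
This matches 13.6 × (1/1² − 1/3²), so n_f = 1: the Lyman series.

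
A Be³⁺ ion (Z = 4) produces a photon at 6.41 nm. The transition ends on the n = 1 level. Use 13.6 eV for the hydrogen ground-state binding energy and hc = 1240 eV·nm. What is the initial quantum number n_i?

n_i = 3

The photon energy is ΔE = hc/λ = 1240 / 6.41 = 193.4 eV.
With Z = 4, ΔE = 217.6 × (1/n_f² − 1/n_i²), so 1/n_f² − 1/n_i² = 0.8890.
With n_f = 1: 1/n_i² = 1/1 − 0.8890 = 0.1110, so n_i ≈ 3.00.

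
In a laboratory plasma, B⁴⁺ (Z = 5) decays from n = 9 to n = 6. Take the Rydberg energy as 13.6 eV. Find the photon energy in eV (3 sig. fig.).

5.25 eV

The Bohr energies scale as Z², so for Z = 5: E_n = −340.0/n² eV.
E_9 = −340.0/81 = −4.198 eV and E_6 = −340.0/36 = −9.444 eV.
The photon energy is |E_9 − E_6| = 5.25 eV.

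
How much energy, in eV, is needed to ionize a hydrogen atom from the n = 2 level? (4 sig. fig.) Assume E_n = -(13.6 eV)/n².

E_2 = −13.60/4 = −3.400 eV, so ionization (to E = 0) requires 3.400 eV.

3.400 eV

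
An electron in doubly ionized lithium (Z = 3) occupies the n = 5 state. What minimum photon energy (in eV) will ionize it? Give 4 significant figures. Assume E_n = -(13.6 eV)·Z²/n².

E_n = −13.6 Z²/n² = −122.4/n² eV for Z = 3.
E_5 = −122.4/25 = −4.896 eV, so ionization (to E = 0) requires 4.896 eV.

4.896 eV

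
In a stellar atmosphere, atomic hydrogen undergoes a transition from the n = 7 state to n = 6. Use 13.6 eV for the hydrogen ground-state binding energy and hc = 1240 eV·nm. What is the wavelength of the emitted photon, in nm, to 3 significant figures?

ΔE = 13.60 × (1/6² − 1/7²) = 13.60 × 0.007370 = 0.1002 eV.
λ = hc/ΔE = 1240 / 0.1002 = 12400 nm.

12400 nm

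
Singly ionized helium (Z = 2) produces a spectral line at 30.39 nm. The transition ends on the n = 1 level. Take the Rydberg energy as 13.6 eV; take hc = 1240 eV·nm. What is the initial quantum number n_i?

The photon energy is ΔE = hc/λ = 1240 / 30.39 = 40.80 eV.
With Z = 2, ΔE = 54.40 × (1/n_f² − 1/n_i²), so 1/n_f² − 1/n_i² = 0.7501.
With n_f = 1: 1/n_i² = 1/1 − 0.7501 = 0.2499, so n_i ≈ 2.00.

n_i = 2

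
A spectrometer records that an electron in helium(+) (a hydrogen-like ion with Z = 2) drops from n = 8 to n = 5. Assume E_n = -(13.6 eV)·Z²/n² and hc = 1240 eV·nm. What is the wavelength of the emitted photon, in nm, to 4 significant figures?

For Z = 2 the level energies scale as Z², so the effective Rydberg energy is 13.6 × 4 = 54.40 eV.
ΔE = 54.40 × (1/5² − 1/8²) = 54.40 × 0.02438 = 1.326 eV.
λ = hc/ΔE = 1240 / 1.326 = 935.1 nm.

935.1 nm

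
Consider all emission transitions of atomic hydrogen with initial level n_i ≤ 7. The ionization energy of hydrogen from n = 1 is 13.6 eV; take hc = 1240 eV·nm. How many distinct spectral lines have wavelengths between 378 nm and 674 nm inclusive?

5

Enumerate all n_i → n_f pairs with 1 ≤ n_f < n_i ≤ 7 and compute λ = 1240 / [13.6·1·(1/n_f² − 1/n_i²)].
Lines falling in [378, 674] nm: 7→2 (397.1 nm), 6→2 (410.3 nm), 5→2 (434.2 nm), 4→2 (486.3 nm), 3→2 (656.5 nm).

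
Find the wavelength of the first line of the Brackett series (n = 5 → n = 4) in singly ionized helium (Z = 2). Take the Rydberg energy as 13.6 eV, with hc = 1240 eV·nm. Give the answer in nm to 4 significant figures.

The Brackett series terminates on n_f = 4; the first line has n_i = 4+1 = 5.
ΔE = 54.40 × (1/4² − 1/5²) = 1.224 eV.
λ = 1240 / 1.224 = 1013 nm.

1013 nm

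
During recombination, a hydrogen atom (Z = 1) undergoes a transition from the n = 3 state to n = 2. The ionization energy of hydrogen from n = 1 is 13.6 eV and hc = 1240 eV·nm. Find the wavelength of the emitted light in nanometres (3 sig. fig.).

ΔE = 13.60 × (1/2² − 1/3²) = 13.60 × 0.1389 = 1.889 eV.
λ = hc/ΔE = 1240 / 1.889 = 656 nm.
This line belongs to the Balmer series.

656 nm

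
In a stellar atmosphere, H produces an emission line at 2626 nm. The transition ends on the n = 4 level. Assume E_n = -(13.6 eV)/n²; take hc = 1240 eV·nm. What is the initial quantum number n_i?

n_i = 6

The photon energy is ΔE = hc/λ = 1240 / 2626 = 0.4722 eV.
With Z = 1, ΔE = 13.60 × (1/n_f² − 1/n_i²), so 1/n_f² − 1/n_i² = 0.03472.
With n_f = 4: 1/n_i² = 1/16 − 0.03472 = 0.02778, so n_i ≈ 6.00.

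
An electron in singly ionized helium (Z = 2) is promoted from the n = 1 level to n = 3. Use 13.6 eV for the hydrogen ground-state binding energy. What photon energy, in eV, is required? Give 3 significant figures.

The Bohr energies scale as Z², so for Z = 2: E_n = −54.40/n² eV.
E_3 = −54.40/9 = −6.044 eV and E_1 = −54.40/1 = −54.40 eV.
The photon energy is |E_3 − E_1| = 48.4 eV.

48.4 eV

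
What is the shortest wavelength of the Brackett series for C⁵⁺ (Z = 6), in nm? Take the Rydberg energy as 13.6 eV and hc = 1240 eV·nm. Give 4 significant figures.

The Brackett series has lower level n_f = 4; the series limit corresponds to n_i → ∞.
ΔE_max = 13.6 × 36 / 4² = 30.60 eV.
λ_min = 1240 / 30.60 = 40.52 nm.

40.52 nm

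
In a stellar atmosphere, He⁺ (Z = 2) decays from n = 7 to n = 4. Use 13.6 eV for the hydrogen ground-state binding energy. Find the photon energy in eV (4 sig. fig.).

2.290 eV

The Bohr energies scale as Z², so for Z = 2: E_n = −54.40/n² eV.
E_7 = −54.40/49 = −1.110 eV and E_4 = −54.40/16 = −3.400 eV.
The photon energy is |E_7 − E_4| = 2.290 eV.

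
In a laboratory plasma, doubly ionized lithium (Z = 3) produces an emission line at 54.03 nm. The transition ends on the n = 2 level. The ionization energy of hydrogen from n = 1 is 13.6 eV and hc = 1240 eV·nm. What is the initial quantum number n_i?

The photon energy is ΔE = hc/λ = 1240 / 54.03 = 22.95 eV.
With Z = 3, ΔE = 122.4 × (1/n_f² − 1/n_i²), so 1/n_f² − 1/n_i² = 0.1875.
With n_f = 2: 1/n_i² = 1/4 − 0.1875 = 0.06250, so n_i ≈ 4.00.

n_i = 4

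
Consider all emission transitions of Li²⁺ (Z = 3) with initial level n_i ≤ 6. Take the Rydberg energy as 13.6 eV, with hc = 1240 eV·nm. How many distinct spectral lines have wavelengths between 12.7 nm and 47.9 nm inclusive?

2

Enumerate all n_i → n_f pairs with 1 ≤ n_f < n_i ≤ 6 and compute λ = 1240 / [13.6·9·(1/n_f² − 1/n_i²)].
Lines falling in [12.7, 47.9] nm: 2→1 (13.51 nm), 6→2 (45.59 nm).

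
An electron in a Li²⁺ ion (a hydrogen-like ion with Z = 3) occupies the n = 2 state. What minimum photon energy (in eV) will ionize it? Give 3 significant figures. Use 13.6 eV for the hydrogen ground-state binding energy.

E_n = −13.6 Z²/n² = −122.4/n² eV for Z = 3.
E_2 = −122.4/4 = −30.6 eV, so ionization (to E = 0) requires 30.6 eV.

30.6 eV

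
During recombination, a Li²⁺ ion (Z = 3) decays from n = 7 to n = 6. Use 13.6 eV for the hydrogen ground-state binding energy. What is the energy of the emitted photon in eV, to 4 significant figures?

0.9020 eV

The Bohr energies scale as Z², so for Z = 3: E_n = −122.4/n² eV.
E_7 = −122.4/49 = −2.498 eV and E_6 = −122.4/36 = −3.400 eV.
The photon energy is |E_7 − E_6| = 0.9020 eV.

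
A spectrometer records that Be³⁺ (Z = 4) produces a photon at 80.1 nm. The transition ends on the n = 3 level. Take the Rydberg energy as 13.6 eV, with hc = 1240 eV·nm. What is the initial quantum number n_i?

n_i = 5

The photon energy is ΔE = hc/λ = 1240 / 80.1 = 15.48 eV.
With Z = 4, ΔE = 217.6 × (1/n_f² − 1/n_i²), so 1/n_f² − 1/n_i² = 0.07114.
With n_f = 3: 1/n_i² = 1/9 − 0.07114 = 0.03997, so n_i ≈ 5.00.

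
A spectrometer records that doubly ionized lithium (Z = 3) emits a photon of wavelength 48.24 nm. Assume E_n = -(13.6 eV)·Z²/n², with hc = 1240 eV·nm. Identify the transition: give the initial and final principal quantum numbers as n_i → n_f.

The photon energy is ΔE = hc/λ = 1240 / 48.24 = 25.70 eV.
With Z = 3, ΔE = 122.4 × (1/n_f² − 1/n_i²), so 1/n_f² − 1/n_i² = 0.2100.
Trying n_f = 2 gives 1/n_i² = 0.03999, i.e. n_i ≈ 5; this pair matches.

n_i = 5, n_f = 2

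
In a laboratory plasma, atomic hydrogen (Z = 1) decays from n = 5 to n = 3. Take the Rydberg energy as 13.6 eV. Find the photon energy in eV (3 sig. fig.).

E_5 = −13.60/25 = −0.5440 eV and E_3 = −13.60/9 = −1.511 eV.
The photon energy is |E_5 − E_3| = 0.967 eV.

0.967 eV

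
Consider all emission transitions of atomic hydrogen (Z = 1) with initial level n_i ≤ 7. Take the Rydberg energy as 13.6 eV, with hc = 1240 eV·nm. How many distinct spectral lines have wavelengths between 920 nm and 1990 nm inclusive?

4

Enumerate all n_i → n_f pairs with 1 ≤ n_f < n_i ≤ 7 and compute λ = 1240 / [13.6·1·(1/n_f² − 1/n_i²)].
Lines falling in [920, 1990] nm: 7→3 (1005 nm), 6→3 (1094 nm), 5→3 (1282 nm), 4→3 (1876 nm).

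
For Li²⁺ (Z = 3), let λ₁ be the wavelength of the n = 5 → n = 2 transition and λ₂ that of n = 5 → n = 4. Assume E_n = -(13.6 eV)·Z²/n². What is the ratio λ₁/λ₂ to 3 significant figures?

λ ∝ 1/ΔE ∝ 1/(1/n_f² − 1/n_i²), and the Z² and hc factors cancel in the ratio.
λ₁/λ₂ = (1/4² − 1/5²)/(1/2² − 1/5²) = 0.02250/0.2100 = 0.107.

0.107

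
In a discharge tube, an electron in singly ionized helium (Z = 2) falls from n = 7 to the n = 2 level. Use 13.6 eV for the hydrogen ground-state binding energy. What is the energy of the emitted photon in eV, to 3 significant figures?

The Bohr energies scale as Z², so for Z = 2: E_n = −54.40/n² eV.
E_7 = −54.40/49 = −1.110 eV and E_2 = −54.40/4 = −13.60 eV.
The photon energy is |E_7 − E_2| = 12.5 eV.

12.5 eV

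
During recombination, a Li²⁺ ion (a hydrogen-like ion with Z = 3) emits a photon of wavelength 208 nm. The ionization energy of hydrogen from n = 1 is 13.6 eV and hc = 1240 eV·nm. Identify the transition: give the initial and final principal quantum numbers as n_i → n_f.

The photon energy is ΔE = hc/λ = 1240 / 208 = 5.962 eV.
With Z = 3, ΔE = 122.4 × (1/n_f² − 1/n_i²), so 1/n_f² − 1/n_i² = 0.04871.
Trying n_f = 3 gives 1/n_i² = 0.06241, i.e. n_i ≈ 4; this pair matches.

n_i = 4, n_f = 3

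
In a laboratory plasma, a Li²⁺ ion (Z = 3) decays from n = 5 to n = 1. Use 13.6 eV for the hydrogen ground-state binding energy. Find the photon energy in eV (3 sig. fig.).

118 eV

The Bohr energies scale as Z², so for Z = 3: E_n = −122.4/n² eV.
E_5 = −122.4/25 = −4.896 eV and E_1 = −122.4/1 = −122.4 eV.
The photon energy is |E_5 − E_1| = 118 eV.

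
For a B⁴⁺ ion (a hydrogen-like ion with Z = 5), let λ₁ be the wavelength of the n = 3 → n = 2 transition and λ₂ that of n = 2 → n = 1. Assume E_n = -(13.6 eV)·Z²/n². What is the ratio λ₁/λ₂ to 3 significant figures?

5.40

λ ∝ 1/ΔE ∝ 1/(1/n_f² − 1/n_i²), and the Z² and hc factors cancel in the ratio.
λ₁/λ₂ = (1/1² − 1/2²)/(1/2² − 1/3²) = 0.7500/0.1389 = 5.40.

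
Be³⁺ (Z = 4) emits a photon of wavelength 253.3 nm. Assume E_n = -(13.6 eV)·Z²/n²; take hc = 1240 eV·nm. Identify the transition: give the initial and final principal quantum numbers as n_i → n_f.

The photon energy is ΔE = hc/λ = 1240 / 253.3 = 4.895 eV.
With Z = 4, ΔE = 217.6 × (1/n_f² − 1/n_i²), so 1/n_f² − 1/n_i² = 0.02250.
Trying n_f = 4 gives 1/n_i² = 0.04000, i.e. n_i ≈ 5; this pair matches.

n_i = 5, n_f = 4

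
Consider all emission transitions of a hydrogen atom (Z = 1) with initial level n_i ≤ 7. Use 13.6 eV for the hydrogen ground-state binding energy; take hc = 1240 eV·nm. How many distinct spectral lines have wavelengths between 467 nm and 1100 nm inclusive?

Enumerate all n_i → n_f pairs with 1 ≤ n_f < n_i ≤ 7 and compute λ = 1240 / [13.6·1·(1/n_f² − 1/n_i²)].
Lines falling in [467, 1100] nm: 4→2 (486.3 nm), 3→2 (656.5 nm), 7→3 (1005 nm), 6→3 (1094 nm).

4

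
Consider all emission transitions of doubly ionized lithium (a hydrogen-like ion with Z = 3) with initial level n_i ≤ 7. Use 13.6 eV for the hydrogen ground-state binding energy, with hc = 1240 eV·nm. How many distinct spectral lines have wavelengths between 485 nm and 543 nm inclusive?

1

Enumerate all n_i → n_f pairs with 1 ≤ n_f < n_i ≤ 7 and compute λ = 1240 / [13.6·9·(1/n_f² − 1/n_i²)].
Lines falling in [485, 543] nm: 7→5 (517.1 nm).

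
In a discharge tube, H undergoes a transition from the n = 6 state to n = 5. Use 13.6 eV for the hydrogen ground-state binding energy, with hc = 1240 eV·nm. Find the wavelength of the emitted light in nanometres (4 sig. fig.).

ΔE = 13.60 × (1/5² − 1/6²) = 13.60 × 0.01222 = 0.1662 eV.
λ = hc/ΔE = 1240 / 0.1662 = 7460 nm.

7460 nm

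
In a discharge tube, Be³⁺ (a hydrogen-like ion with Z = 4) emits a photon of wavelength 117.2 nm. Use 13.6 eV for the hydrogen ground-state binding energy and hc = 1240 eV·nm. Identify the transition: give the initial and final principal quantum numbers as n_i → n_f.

The photon energy is ΔE = hc/λ = 1240 / 117.2 = 10.58 eV.
With Z = 4, ΔE = 217.6 × (1/n_f² − 1/n_i²), so 1/n_f² − 1/n_i² = 0.04862.
Trying n_f = 3 gives 1/n_i² = 0.06249, i.e. n_i ≈ 4; this pair matches.

n_i = 4, n_f = 3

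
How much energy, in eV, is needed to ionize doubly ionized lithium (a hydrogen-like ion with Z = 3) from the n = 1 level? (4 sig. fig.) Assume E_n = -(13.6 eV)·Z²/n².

E_n = −13.6 Z²/n² = −122.4/n² eV for Z = 3.
E_1 = −122.4/1 = −122.4 eV, so ionization (to E = 0) requires 122.4 eV.

122.4 eV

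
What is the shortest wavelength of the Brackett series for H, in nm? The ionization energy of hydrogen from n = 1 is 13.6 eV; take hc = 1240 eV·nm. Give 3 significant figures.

1460 nm

The Brackett series has lower level n_f = 4; the series limit corresponds to n_i → ∞.
ΔE_max = 13.6 × 1 / 4² = 0.8500 eV.
λ_min = 1240 / 0.8500 = 1460 nm.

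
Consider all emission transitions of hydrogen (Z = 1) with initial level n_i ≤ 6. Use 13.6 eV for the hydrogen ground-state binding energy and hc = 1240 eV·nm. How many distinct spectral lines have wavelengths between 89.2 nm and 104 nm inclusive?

Enumerate all n_i → n_f pairs with 1 ≤ n_f < n_i ≤ 6 and compute λ = 1240 / [13.6·1·(1/n_f² − 1/n_i²)].
Lines falling in [89.2, 104] nm: 6→1 (93.78 nm), 5→1 (94.98 nm), 4→1 (97.25 nm), 3→1 (102.6 nm).

4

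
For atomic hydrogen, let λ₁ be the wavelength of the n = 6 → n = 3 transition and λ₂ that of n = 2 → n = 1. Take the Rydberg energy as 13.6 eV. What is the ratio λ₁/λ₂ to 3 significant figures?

λ ∝ 1/ΔE ∝ 1/(1/n_f² − 1/n_i²), and the Z² and hc factors cancel in the ratio.
λ₁/λ₂ = (1/1² − 1/2²)/(1/3² − 1/6²) = 0.7500/0.08333 = 9.00.

9.00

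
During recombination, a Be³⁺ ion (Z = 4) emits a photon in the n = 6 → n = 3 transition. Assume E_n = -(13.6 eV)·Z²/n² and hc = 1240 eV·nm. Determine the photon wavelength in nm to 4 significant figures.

68.38 nm

For Z = 4 the level energies scale as Z², so the effective Rydberg energy is 13.6 × 16 = 217.6 eV.
ΔE = 217.6 × (1/3² − 1/6²) = 217.6 × 0.08333 = 18.13 eV.
λ = hc/ΔE = 1240 / 18.13 = 68.38 nm.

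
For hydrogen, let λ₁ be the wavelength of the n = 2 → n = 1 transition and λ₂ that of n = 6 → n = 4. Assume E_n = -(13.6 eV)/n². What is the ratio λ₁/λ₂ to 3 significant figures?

λ ∝ 1/ΔE ∝ 1/(1/n_f² − 1/n_i²), and the Z² and hc factors cancel in the ratio.
λ₁/λ₂ = (1/4² − 1/6²)/(1/1² − 1/2²) = 0.03472/0.7500 = 0.0463.

0.0463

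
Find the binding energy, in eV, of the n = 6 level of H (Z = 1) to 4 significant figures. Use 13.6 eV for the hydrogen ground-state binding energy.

E_6 = −13.60/36 = −0.3778 eV, so ionization (to E = 0) requires 0.3778 eV.

0.3778 eV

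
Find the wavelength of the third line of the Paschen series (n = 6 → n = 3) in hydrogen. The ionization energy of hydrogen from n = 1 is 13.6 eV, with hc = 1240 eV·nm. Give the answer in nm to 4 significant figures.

The Paschen series terminates on n_f = 3; the third line has n_i = 3+3 = 6.
ΔE = 13.60 × (1/3² − 1/6²) = 1.133 eV.
λ = 1240 / 1.133 = 1094 nm.

1094 nm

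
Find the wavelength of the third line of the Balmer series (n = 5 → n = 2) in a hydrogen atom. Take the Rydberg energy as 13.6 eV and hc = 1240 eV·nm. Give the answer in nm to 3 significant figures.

The Balmer series terminates on n_f = 2; the third line has n_i = 2+3 = 5.
ΔE = 13.60 × (1/2² − 1/5²) = 2.856 eV.
λ = 1240 / 2.856 = 434 nm.

434 nm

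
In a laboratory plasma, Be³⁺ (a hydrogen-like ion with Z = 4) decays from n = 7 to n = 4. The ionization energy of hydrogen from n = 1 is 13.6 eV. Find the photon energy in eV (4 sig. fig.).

9.159 eV

The Bohr energies scale as Z², so for Z = 4: E_n = −217.6/n² eV.
E_7 = −217.6/49 = −4.441 eV and E_4 = −217.6/16 = −13.60 eV.
The photon energy is |E_7 − E_4| = 9.159 eV.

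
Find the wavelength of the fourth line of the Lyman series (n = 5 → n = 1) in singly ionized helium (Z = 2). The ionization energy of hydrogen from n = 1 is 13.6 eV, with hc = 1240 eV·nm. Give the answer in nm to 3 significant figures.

23.7 nm

The Lyman series terminates on n_f = 1; the fourth line has n_i = 1+4 = 5.
ΔE = 54.40 × (1/1² − 1/5²) = 52.22 eV.
λ = 1240 / 52.22 = 23.7 nm.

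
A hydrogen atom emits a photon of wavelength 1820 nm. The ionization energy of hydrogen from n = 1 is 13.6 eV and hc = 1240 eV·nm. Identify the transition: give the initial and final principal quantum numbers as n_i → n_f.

n_i = 9, n_f = 4

The photon energy is ΔE = hc/λ = 1240 / 1820 = 0.6813 eV.
With Z = 1, ΔE = 13.60 × (1/n_f² − 1/n_i²), so 1/n_f² − 1/n_i² = 0.05010.
Trying n_f = 4 gives 1/n_i² = 0.01240, i.e. n_i ≈ 9; this pair matches.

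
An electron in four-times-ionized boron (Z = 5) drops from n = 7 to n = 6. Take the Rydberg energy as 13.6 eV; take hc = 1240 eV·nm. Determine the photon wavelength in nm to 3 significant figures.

For Z = 5 the level energies scale as Z², so the effective Rydberg energy is 13.6 × 25 = 340.0 eV.
ΔE = 340.0 × (1/6² − 1/7²) = 340.0 × 0.007370 = 2.506 eV.
λ = hc/ΔE = 1240 / 2.506 = 495 nm.

495 nm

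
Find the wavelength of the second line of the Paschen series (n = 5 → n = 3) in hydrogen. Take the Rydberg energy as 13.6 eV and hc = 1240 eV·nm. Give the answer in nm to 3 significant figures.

The Paschen series terminates on n_f = 3; the second line has n_i = 3+2 = 5.
ΔE = 13.60 × (1/3² − 1/5²) = 0.9671 eV.
λ = 1240 / 0.9671 = 1280 nm.

1280 nm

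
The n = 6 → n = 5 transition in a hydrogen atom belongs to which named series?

Pfund

The series is set by the lower level: n_f = 5 is the Pfund series.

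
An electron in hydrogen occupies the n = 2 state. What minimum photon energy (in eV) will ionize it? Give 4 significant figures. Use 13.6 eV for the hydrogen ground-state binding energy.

3.400 eV

E_2 = −13.60/4 = −3.400 eV, so ionization (to E = 0) requires 3.400 eV.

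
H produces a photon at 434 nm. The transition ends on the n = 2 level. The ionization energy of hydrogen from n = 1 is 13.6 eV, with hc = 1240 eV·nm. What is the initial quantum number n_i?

n_i = 5

The photon energy is ΔE = hc/λ = 1240 / 434 = 2.857 eV.
With Z = 1, ΔE = 13.60 × (1/n_f² − 1/n_i²), so 1/n_f² − 1/n_i² = 0.2101.
With n_f = 2: 1/n_i² = 1/4 − 0.2101 = 0.03992, so n_i ≈ 5.01.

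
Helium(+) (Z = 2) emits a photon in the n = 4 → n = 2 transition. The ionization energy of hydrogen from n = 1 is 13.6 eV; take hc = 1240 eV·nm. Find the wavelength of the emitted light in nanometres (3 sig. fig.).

For Z = 2 the level energies scale as Z², so the effective Rydberg energy is 13.6 × 4 = 54.40 eV.
ΔE = 54.40 × (1/2² − 1/4²) = 54.40 × 0.1875 = 10.20 eV.
λ = hc/ΔE = 1240 / 10.20 = 122 nm.

122 nm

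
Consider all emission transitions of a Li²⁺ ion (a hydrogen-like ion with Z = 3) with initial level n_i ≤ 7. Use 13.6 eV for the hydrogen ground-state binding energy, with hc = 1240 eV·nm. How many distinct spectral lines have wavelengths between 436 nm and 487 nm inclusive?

1

Enumerate all n_i → n_f pairs with 1 ≤ n_f < n_i ≤ 7 and compute λ = 1240 / [13.6·9·(1/n_f² − 1/n_i²)].
Lines falling in [436, 487] nm: 5→4 (450.3 nm).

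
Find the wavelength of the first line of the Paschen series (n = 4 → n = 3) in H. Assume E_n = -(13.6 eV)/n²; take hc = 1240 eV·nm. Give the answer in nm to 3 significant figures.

The Paschen series terminates on n_f = 3; the first line has n_i = 3+1 = 4.
ΔE = 13.60 × (1/3² − 1/4²) = 0.6611 eV.
λ = 1240 / 0.6611 = 1880 nm.

1880 nm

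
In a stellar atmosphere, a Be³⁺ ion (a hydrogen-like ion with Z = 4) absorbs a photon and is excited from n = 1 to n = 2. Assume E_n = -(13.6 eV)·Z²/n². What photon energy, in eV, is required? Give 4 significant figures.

The Bohr energies scale as Z², so for Z = 4: E_n = −217.6/n² eV.
E_2 = −217.6/4 = −54.40 eV and E_1 = −217.6/1 = −217.6 eV.
The photon energy is |E_2 − E_1| = 163.2 eV.

163.2 eV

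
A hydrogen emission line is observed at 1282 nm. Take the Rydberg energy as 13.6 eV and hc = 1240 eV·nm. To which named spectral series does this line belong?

Paschen

ΔE = 1240/1282 = 0.9672 eV.
This matches 13.6 × (1/3² − 1/5²), so n_f = 3: the Paschen series.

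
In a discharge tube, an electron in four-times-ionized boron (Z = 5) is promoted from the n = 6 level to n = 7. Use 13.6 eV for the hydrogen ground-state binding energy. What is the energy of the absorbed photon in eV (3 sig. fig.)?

2.51 eV

The Bohr energies scale as Z², so for Z = 5: E_n = −340.0/n² eV.
E_7 = −340.0/49 = −6.939 eV and E_6 = −340.0/36 = −9.444 eV.
The photon energy is |E_7 − E_6| = 2.51 eV.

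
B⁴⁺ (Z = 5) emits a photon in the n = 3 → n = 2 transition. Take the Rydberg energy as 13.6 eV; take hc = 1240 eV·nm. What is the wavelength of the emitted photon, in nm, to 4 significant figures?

26.26 nm

For Z = 5 the level energies scale as Z², so the effective Rydberg energy is 13.6 × 25 = 340.0 eV.
ΔE = 340.0 × (1/2² − 1/3²) = 340.0 × 0.1389 = 47.22 eV.
λ = hc/ΔE = 1240 / 47.22 = 26.26 nm.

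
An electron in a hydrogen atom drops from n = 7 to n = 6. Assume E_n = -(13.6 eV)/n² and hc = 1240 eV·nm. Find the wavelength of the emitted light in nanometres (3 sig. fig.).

ΔE = 13.60 × (1/6² − 1/7²) = 13.60 × 0.007370 = 0.1002 eV.
λ = hc/ΔE = 1240 / 0.1002 = 12400 nm.

12400 nm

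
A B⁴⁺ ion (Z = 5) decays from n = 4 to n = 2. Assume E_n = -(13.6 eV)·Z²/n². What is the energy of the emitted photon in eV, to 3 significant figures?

63.8 eV

The Bohr energies scale as Z², so for Z = 5: E_n = −340.0/n² eV.
E_4 = −340.0/16 = −21.25 eV and E_2 = −340.0/4 = −85.00 eV.
The photon energy is |E_4 − E_2| = 63.8 eV.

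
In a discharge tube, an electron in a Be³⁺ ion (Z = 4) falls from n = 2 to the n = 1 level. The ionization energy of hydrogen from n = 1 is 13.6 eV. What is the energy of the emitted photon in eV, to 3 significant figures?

The Bohr energies scale as Z², so for Z = 4: E_n = −217.6/n² eV.
E_2 = −217.6/4 = −54.40 eV and E_1 = −217.6/1 = −217.6 eV.
The photon energy is |E_2 − E_1| = 163 eV.

163 eV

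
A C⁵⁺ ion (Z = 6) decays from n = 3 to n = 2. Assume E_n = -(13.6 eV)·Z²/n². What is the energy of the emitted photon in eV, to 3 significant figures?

The Bohr energies scale as Z², so for Z = 6: E_n = −489.6/n² eV.
E_3 = −489.6/9 = −54.40 eV and E_2 = −489.6/4 = −122.4 eV.
The photon energy is |E_3 − E_2| = 68.0 eV.

68.0 eV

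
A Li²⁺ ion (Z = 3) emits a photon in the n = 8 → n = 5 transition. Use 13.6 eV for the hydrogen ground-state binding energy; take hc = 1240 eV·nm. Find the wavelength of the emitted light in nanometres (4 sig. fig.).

For Z = 3 the level energies scale as Z², so the effective Rydberg energy is 13.6 × 9 = 122.4 eV.
ΔE = 122.4 × (1/5² − 1/8²) = 122.4 × 0.02438 = 2.984 eV.
λ = hc/ΔE = 1240 / 2.984 = 415.6 nm.

415.6 nm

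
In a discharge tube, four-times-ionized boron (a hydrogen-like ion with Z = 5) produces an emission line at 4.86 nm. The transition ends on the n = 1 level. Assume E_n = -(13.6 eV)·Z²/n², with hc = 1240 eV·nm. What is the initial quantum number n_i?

The photon energy is ΔE = hc/λ = 1240 / 4.86 = 255.1 eV.
With Z = 5, ΔE = 340.0 × (1/n_f² − 1/n_i²), so 1/n_f² − 1/n_i² = 0.7504.
With n_f = 1: 1/n_i² = 1/1 − 0.7504 = 0.2496, so n_i ≈ 2.00.

n_i = 2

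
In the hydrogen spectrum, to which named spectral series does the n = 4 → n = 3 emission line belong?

Paschen

The series is set by the lower level: n_f = 3 is the Paschen series.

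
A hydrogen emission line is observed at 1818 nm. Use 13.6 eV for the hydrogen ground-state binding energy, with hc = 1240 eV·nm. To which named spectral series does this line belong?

ΔE = 1240/1818 = 0.6821 eV.
This matches 13.6 × (1/4² − 1/9²), so n_f = 4: the Brackett series.

Brackett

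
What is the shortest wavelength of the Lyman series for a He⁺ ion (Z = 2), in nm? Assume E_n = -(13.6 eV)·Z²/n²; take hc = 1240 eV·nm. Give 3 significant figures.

22.8 nm

The Lyman series has lower level n_f = 1; the series limit corresponds to n_i → ∞.
ΔE_max = 13.6 × 4 / 1² = 54.40 eV.
λ_min = 1240 / 54.40 = 22.8 nm.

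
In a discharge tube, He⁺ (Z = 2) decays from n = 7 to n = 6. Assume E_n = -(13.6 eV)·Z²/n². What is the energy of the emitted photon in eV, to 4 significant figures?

The Bohr energies scale as Z², so for Z = 2: E_n = −54.40/n² eV.
E_7 = −54.40/49 = −1.110 eV and E_6 = −54.40/36 = −1.511 eV.
The photon energy is |E_7 − E_6| = 0.4009 eV.

0.4009 eV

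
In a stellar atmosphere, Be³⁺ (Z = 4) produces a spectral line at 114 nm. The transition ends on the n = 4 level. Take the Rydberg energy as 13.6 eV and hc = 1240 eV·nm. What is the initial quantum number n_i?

The photon energy is ΔE = hc/λ = 1240 / 114 = 10.88 eV.
With Z = 4, ΔE = 217.6 × (1/n_f² − 1/n_i²), so 1/n_f² − 1/n_i² = 0.04999.
With n_f = 4: 1/n_i² = 1/16 − 0.04999 = 0.01251, so n_i ≈ 8.94.

n_i = 9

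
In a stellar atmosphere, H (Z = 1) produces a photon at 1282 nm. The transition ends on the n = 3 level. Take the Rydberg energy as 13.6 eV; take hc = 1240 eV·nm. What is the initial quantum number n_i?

n_i = 5

The photon energy is ΔE = hc/λ = 1240 / 1282 = 0.9672 eV.
With Z = 1, ΔE = 13.60 × (1/n_f² − 1/n_i²), so 1/n_f² − 1/n_i² = 0.07112.
With n_f = 3: 1/n_i² = 1/9 − 0.07112 = 0.03999, so n_i ≈ 5.00.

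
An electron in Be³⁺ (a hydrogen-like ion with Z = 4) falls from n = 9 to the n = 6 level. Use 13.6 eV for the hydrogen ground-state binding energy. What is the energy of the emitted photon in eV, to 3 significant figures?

The Bohr energies scale as Z², so for Z = 4: E_n = −217.6/n² eV.
E_9 = −217.6/81 = −2.686 eV and E_6 = −217.6/36 = −6.044 eV.
The photon energy is |E_9 − E_6| = 3.36 eV.

3.36 eV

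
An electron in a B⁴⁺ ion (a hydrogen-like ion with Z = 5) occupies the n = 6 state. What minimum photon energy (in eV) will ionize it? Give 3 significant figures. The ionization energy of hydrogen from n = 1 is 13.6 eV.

9.44 eV

E_n = −13.6 Z²/n² = −340.0/n² eV for Z = 5.
E_6 = −340.0/36 = −9.44 eV, so ionization (to E = 0) requires 9.44 eV.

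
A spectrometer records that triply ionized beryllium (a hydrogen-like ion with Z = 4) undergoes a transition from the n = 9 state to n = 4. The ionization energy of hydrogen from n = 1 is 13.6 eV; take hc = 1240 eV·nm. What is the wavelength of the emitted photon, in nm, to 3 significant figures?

For Z = 4 the level energies scale as Z², so the effective Rydberg energy is 13.6 × 16 = 217.6 eV.
ΔE = 217.6 × (1/4² − 1/9²) = 217.6 × 0.05015 = 10.91 eV.
λ = hc/ΔE = 1240 / 10.91 = 114 nm.

114 nm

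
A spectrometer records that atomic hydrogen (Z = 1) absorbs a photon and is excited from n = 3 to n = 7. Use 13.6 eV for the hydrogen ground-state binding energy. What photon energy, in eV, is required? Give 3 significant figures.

E_7 = −13.60/49 = −0.2776 eV and E_3 = −13.60/9 = −1.511 eV.
The photon energy is |E_7 − E_3| = 1.23 eV.

1.23 eV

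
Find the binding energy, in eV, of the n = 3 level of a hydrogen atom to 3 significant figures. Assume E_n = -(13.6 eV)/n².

E_3 = −13.60/9 = −1.51 eV, so ionization (to E = 0) requires 1.51 eV.

1.51 eV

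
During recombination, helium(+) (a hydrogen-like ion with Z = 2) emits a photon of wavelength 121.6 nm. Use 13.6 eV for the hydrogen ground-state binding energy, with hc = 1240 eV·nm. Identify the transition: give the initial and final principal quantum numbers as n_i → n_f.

n_i = 4, n_f = 2

The photon energy is ΔE = hc/λ = 1240 / 121.6 = 10.20 eV.
With Z = 2, ΔE = 54.40 × (1/n_f² − 1/n_i²), so 1/n_f² − 1/n_i² = 0.1875.
Trying n_f = 2 gives 1/n_i² = 0.06255, i.e. n_i ≈ 4; this pair matches.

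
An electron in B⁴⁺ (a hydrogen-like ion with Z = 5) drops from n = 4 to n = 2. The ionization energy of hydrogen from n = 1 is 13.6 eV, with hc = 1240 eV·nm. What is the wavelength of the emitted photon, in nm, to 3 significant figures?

19.5 nm

For Z = 5 the level energies scale as Z², so the effective Rydberg energy is 13.6 × 25 = 340.0 eV.
ΔE = 340.0 × (1/2² − 1/4²) = 340.0 × 0.1875 = 63.75 eV.
λ = hc/ΔE = 1240 / 63.75 = 19.5 nm.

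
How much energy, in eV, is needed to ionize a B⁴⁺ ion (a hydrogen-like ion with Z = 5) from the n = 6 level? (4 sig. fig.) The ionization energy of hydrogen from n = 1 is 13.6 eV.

E_n = −13.6 Z²/n² = −340.0/n² eV for Z = 5.
E_6 = −340.0/36 = −9.444 eV, so ionization (to E = 0) requires 9.444 eV.

9.444 eV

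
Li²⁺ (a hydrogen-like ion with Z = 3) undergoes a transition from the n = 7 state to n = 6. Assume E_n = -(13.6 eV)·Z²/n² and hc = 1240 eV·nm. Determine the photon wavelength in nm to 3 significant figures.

1370 nm

For Z = 3 the level energies scale as Z², so the effective Rydberg energy is 13.6 × 9 = 122.4 eV.
ΔE = 122.4 × (1/6² − 1/7²) = 122.4 × 0.007370 = 0.9020 eV.
λ = hc/ΔE = 1240 / 0.9020 = 1370 nm.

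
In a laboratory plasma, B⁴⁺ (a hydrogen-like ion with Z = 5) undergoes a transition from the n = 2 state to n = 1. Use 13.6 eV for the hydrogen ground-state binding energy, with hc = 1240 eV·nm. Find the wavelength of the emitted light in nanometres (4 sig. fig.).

4.863 nm

For Z = 5 the level energies scale as Z², so the effective Rydberg energy is 13.6 × 25 = 340.0 eV.
ΔE = 340.0 × (1/1² − 1/2²) = 340.0 × 0.7500 = 255.0 eV.
λ = hc/ΔE = 1240 / 255.0 = 4.863 nm.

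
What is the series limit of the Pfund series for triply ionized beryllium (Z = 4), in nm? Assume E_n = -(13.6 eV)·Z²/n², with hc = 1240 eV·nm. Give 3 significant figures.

142 nm

The Pfund series has lower level n_f = 5; the series limit corresponds to n_i → ∞.
ΔE_max = 13.6 × 16 / 5² = 8.704 eV.
λ_min = 1240 / 8.704 = 142 nm.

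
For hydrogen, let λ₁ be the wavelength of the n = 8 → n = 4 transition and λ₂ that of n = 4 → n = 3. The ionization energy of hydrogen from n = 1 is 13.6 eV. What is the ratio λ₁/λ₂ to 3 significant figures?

1.04

λ ∝ 1/ΔE ∝ 1/(1/n_f² − 1/n_i²), and the Z² and hc factors cancel in the ratio.
λ₁/λ₂ = (1/3² − 1/4²)/(1/4² − 1/8²) = 0.04861/0.04688 = 1.04.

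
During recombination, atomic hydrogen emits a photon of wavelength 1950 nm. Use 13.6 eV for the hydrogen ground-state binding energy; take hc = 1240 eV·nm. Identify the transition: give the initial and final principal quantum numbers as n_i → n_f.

The photon energy is ΔE = hc/λ = 1240 / 1950 = 0.6359 eV.
With Z = 1, ΔE = 13.60 × (1/n_f² − 1/n_i²), so 1/n_f² − 1/n_i² = 0.04676.
Trying n_f = 4 gives 1/n_i² = 0.01574, i.e. n_i ≈ 8; this pair matches.

n_i = 8, n_f = 4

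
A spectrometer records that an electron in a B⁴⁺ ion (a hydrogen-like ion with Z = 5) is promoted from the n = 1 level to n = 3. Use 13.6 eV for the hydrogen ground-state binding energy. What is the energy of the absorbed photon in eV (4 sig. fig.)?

The Bohr energies scale as Z², so for Z = 5: E_n = −340.0/n² eV.
E_3 = −340.0/9 = −37.78 eV and E_1 = −340.0/1 = −340.0 eV.
The photon energy is |E_3 − E_1| = 302.2 eV.

302.2 eV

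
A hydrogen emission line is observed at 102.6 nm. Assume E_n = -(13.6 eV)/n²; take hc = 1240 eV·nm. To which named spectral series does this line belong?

ΔE = 1240/102.6 = 12.09 eV.
This matches 13.6 × (1/1² − 1/3²), so n_f = 1: the Lyman series.

Lyman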